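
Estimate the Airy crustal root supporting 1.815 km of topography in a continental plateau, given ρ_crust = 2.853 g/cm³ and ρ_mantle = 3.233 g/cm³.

Balancing pressure at the compensation depth: the weight of the topography is balanced by the buoyancy of the root, ρ_c h = (ρ_m − ρ_c) r.
r = h · ρ_c / (ρ_m − ρ_c) = 1.815 km × 2.853 / (3.233 − 2.853) = 13.6 km.

13.6 km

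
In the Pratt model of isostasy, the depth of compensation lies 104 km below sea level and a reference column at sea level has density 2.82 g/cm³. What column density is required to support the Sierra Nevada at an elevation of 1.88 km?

Pratt balance: ρ_ref D = ρ (D + h).
ρ = ρ_ref D/(D + h) = 2.82 × 104 km/(104 km + 1.88 km) = 2.77 g/cm³.

2.77 g/cm³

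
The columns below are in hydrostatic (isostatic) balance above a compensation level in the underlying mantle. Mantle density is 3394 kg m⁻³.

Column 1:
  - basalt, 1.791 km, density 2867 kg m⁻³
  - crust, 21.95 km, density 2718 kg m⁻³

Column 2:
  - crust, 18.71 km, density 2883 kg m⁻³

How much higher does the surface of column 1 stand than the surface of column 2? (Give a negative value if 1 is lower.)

1.83 km

For any compensation level in the mantle, the mantle terms cancel and isostasy reduces to e = (Σt_1 − Σt_2) − (Σ(ρt)_1 − Σ(ρt)_2) / ρ_m.
Σt_1 = 23.741 km; Σt_2 = 18.71 km; Σ(ρt)_1 = 64794.897; Σ(ρt)_2 = 53940.93 (in km·kg m⁻³).
e = (23.741 − 18.71) − (64794.897 − 53940.93) / 3394 = 1.83 km.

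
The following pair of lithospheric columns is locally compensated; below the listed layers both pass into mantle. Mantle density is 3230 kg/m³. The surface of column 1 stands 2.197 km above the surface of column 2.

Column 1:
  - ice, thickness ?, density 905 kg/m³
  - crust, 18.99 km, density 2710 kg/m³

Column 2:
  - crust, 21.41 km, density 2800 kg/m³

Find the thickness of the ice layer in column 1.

Take the compensation level at the base of the deeper column (depth z_c below the surface of column 1) and equate Σ ρ_i t_i down to z_c; mantle fills any gap and the z_c terms cancel.
Column 1: x×905 + 18.99×2710 + (z_c − 18.99 − x)×3230
Column 2: 2.197×0 + 21.41×2800 + (z_c − 2.197 − 21.41)×3230
The z_c×3230 term appears on both sides and cancels. Collect the known terms of each column as K = Σ(ρt)_known − 3230 × (depth of known layers): K_1 = 51462.9 − 3230×18.99 = −9874.8; K_2 = 59948 − 3230×(2.197 + 21.41) = −16302.61.
Balance: K_1 − x×(3230 − 905) = K_2, so x = (K_1 − K_2)/(3230 − 905) = 6427.81/2325 = 2.76 km.

2.76 km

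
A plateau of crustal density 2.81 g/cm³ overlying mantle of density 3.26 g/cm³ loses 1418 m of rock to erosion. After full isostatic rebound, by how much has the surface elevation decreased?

196 m

Rebound u = e ρ_c/ρ_m = 1418 m × 2.81/3.26 = 1222 m.
Net surface drop = e − u = 1418 m − 1222 m = e (ρ_m − ρ_c)/ρ_m = 196 m.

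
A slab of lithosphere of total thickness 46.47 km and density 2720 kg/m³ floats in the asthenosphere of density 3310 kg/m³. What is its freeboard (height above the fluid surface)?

Floating equilibrium: submerged depth d = t ρ_obj/ρ_fluid = 46.47 km × 2720/3310 = 38.19 km.
Freeboard = t − d = 46.47 km − 38.19 km = 8.28 km.

8.28 km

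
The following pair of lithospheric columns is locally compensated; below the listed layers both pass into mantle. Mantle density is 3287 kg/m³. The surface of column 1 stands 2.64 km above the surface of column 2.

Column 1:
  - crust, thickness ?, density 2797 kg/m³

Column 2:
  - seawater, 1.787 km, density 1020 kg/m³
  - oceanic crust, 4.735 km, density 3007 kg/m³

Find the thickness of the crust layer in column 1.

Take the compensation level at the base of the deeper column (depth z_c below the surface of column 1) and equate Σ ρ_i t_i down to z_c; mantle fills any gap and the z_c terms cancel.
Column 1: x×2797 + (z_c − 0 − x)×3287
Column 2: 2.64×0 + 1.787×1020 + 4.735×3007 + (z_c − 2.64 − 6.522)×3287
The z_c×3287 term appears on both sides and cancels. Collect the known terms of each column as K = Σ(ρt)_known − 3287 × (depth of known layers): K_1 = 0 − 3287×0 = 0; K_2 = 16060.885 − 3287×(2.64 + 6.522) = −14054.609.
Balance: K_1 − x×(3287 − 2797) = K_2, so x = (K_1 − K_2)/(3287 − 2797) = 14054.6/490 = 28.7 km.

28.7 km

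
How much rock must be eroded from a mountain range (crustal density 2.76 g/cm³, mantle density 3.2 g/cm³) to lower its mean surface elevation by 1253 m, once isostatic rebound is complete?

Net drop Δ = e − u = e − e ρ_c/ρ_m = e (ρ_m − ρ_c)/ρ_m.
e = Δ ρ_m/(ρ_m − ρ_c) = 1253 m × 3.2/0.44 = 9110 m.

9110 m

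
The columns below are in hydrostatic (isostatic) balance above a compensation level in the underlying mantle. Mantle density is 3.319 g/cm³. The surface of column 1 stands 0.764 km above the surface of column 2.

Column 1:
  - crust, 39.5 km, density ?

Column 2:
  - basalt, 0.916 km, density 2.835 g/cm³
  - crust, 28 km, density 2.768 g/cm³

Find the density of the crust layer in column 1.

Take the compensation level at the base of the deeper column (depth z_c below the surface of column 1) and equate Σ ρ_i t_i down to z_c; mantle fills any gap and the z_c terms cancel.
Column 1: 39.5×ρ + (z_c − 39.5)×3.319
Column 2: 0.764×0 + 0.916×2.835 + 28×2.768 + (z_c − 0.764 − 28.916)×3.319
The z_c×3.319 term appears on both sides and cancels. Collect the known terms of each column as K = Σ(ρt)_known − 3.319 × (depth of known layers): K_1 = 0 − 3.319×39.5 = −131.1005; K_2 = 80.10086 − 3.319×(0.764 + 28.916) = −18.40706.
Balance: K_1 + 39.5×ρ = K_2, so ρ = (K_2 − K_1)/39.5 = 112.693/39.5 = 2.85 g/cm³.

2.85 g/cm³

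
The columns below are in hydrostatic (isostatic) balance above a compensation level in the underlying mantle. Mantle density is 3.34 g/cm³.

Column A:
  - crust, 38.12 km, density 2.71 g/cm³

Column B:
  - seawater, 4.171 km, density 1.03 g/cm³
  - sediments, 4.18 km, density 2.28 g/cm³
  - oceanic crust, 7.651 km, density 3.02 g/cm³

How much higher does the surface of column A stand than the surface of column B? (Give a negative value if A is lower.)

2.25 km

For any compensation level in the mantle, the mantle terms cancel and isostasy reduces to e = (Σt_A − Σt_B) − (Σ(ρt)_A − Σ(ρt)_B) / ρ_m.
Σt_A = 38.12 km; Σt_B = 16.002 km; Σ(ρt)_A = 103.3052; Σ(ρt)_B = 36.93255 (in km·g/cm³).
e = (38.12 − 16.002) − (103.3052 − 36.93255) / 3.34 = 2.25 km.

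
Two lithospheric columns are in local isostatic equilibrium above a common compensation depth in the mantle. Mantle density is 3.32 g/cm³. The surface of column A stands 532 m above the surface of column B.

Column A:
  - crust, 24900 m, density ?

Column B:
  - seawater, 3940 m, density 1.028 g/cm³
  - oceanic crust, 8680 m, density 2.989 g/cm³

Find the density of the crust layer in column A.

2.77 g/cm³

Take the compensation level at the base of the deeper column (depth z_c below the surface of column A) and equate Σ ρ_i t_i down to z_c; mantle fills any gap and the z_c terms cancel.
Column A: 24900×ρ + (z_c − 24900)×3.32
Column B: 532×0 + 3940×1.028 + 8680×2.989 + (z_c − 532 − 12620)×3.32
The z_c×3.32 term appears on both sides and cancels. Collect the known terms of each column as K = Σ(ρt)_known − 3.32 × (depth of known layers): K_A = 0 − 3.32×24900 = −82668; K_B = 29994.84 − 3.32×(532 + 12620) = −13669.8.
Balance: K_A + 24900×ρ = K_B, so ρ = (K_B − K_A)/24900 = 68998.2/24900 = 2.77 g/cm³.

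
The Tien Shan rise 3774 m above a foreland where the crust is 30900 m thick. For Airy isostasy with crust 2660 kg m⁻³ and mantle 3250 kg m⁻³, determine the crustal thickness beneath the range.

51700 m

Root depth r = h ρ_c / (ρ_m − ρ_c) = 3774 m × 2660 / 590 = 17010 m.
Total thickness = T + h + r = 30900 m + 3774 m + 17010 m = 51700 m.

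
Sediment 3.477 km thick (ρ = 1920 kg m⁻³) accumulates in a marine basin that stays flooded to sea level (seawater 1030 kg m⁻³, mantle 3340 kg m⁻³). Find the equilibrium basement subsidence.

Submarine loading: the sediment displaces seawater, and the subsidence is in turn flooded, so s (ρ_m − ρ_w) = t (ρ_sed − ρ_w).
s = 3.477 km × (1920 − 1030) / (3340 − 1030) = 1.34 km.

1.34 km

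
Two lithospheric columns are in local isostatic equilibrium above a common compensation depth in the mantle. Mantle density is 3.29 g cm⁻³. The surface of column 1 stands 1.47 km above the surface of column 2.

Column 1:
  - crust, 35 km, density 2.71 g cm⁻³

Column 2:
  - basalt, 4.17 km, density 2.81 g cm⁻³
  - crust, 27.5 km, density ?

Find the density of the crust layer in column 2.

Take the compensation level at the base of the deeper column (depth z_c below the surface of column 1) and equate Σ ρ_i t_i down to z_c; mantle fills any gap and the z_c terms cancel.
Column 1: 35×2.71 + (z_c − 35)×3.29
Column 2: 1.47×0 + 4.17×2.81 + 27.5×ρ + (z_c − 1.47 − 31.67)×3.29
The z_c×3.29 term appears on both sides and cancels. Collect the known terms of each column as K = Σ(ρt)_known − 3.29 × (depth of known layers): K_1 = 94.85 − 3.29×35 = −20.3; K_2 = 11.7177 − 3.29×(1.47 + 31.67) = −97.3129.
Balance: K_1 = K_2 + 27.5×ρ, so ρ = (K_1 − K_2)/27.5 = 77.0129/27.5 = 2.8 g cm⁻³.

2.8 g cm⁻³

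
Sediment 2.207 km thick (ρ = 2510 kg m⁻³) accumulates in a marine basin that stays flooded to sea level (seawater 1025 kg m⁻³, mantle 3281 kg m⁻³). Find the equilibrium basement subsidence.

Submarine loading: the sediment displaces seawater, and the subsidence is in turn flooded, so s (ρ_m − ρ_w) = t (ρ_sed − ρ_w).
s = 2.207 km × (2510 − 1025) / (3281 − 1025) = 1.45 km.

1.45 km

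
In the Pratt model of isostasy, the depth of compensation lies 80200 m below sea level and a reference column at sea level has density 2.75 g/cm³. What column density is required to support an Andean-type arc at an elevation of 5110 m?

Pratt balance: ρ_ref D = ρ (D + h).
ρ = ρ_ref D/(D + h) = 2.75 × 80200 m/(80200 m + 5110 m) = 2.59 g/cm³.

2.59 g/cm³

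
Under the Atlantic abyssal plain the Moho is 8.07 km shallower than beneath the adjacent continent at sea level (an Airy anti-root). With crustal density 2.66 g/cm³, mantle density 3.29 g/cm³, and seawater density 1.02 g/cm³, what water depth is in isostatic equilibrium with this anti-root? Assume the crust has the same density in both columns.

Replacing a thickness d of crust by seawater at the top must be balanced by replacing crust with mantle at the base: d (ρ_c − ρ_w) = a (ρ_m − ρ_c).
d = a (ρ_m − ρ_c)/(ρ_c − ρ_w) = 8.07 km × 0.63/1.64 = 3.1 km.

3.1 km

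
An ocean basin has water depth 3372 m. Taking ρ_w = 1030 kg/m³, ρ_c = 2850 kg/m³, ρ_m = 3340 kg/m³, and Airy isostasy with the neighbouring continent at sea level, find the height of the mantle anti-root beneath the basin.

12500 m

By Archimedes' principle applied to the lithosphere: replacing crust with seawater at the top is compensated by replacing crust with mantle at the base: d (ρ_c − ρ_w) = a (ρ_m − ρ_c).
a = d (ρ_c − ρ_w)/(ρ_m − ρ_c) = 3372 m × 1820/490 = 12500 m.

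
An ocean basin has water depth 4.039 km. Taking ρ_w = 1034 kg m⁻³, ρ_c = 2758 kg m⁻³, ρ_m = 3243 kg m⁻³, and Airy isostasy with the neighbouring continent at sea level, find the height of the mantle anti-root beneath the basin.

Balancing pressure at the compensation depth: replacing crust with seawater at the top is compensated by replacing crust with mantle at the base: d (ρ_c − ρ_w) = a (ρ_m − ρ_c).
a = d (ρ_c − ρ_w)/(ρ_m − ρ_c) = 4.039 km × 1724/485 = 14.4 km.

14.4 km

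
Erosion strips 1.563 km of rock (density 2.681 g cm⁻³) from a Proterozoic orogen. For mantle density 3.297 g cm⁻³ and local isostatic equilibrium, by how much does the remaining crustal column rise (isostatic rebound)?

1.27 km

Unloading: uplift u = e ρ_c/ρ_m = 1.563 km × 2.681/3.297 = 1.27 km.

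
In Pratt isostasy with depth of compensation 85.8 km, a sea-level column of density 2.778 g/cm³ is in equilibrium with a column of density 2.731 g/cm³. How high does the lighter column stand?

ρ_ref D = ρ (D + h) → h = D (ρ_ref − ρ)/ρ.
h = 85.8 km × (2.778 − 2.731)/2.731 = 1.48 km.

1.48 km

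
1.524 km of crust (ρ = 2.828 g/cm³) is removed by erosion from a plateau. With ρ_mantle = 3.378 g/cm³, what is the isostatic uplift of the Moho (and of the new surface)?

Unloading: uplift u = e ρ_c/ρ_m = 1.524 km × 2.828/3.378 = 1.28 km.

1.28 km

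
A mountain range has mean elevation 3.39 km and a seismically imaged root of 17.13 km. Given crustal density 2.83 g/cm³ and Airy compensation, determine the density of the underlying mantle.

Airy balance: ρ_c h = (ρ_m − ρ_c) r → ρ_m = ρ_c (1 + h/r).
ρ_m = 2.83 × (1 + 3.39 km/17.13 km) = 3.39 g/cm³.

3.39 g/cm³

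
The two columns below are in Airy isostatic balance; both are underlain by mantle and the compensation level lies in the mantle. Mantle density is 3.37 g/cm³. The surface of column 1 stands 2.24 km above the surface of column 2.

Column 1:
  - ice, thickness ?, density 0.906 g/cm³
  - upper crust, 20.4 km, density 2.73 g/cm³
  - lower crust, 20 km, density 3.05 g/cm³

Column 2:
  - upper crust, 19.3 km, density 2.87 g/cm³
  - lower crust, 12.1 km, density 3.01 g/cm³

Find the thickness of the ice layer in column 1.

0.852 km

Take the compensation level at the base of the deeper column (depth z_c below the surface of column 1) and equate Σ ρ_i t_i down to z_c; mantle fills any gap and the z_c terms cancel.
Column 1: x×0.906 + 20.4×2.73 + 20×3.05 + (z_c − 40.4 − x)×3.37
Column 2: 2.24×0 + 19.3×2.87 + 12.1×3.01 + (z_c − 2.24 − 31.4)×3.37
The z_c×3.37 term appears on both sides and cancels. Collect the known terms of each column as K = Σ(ρt)_known − 3.37 × (depth of known layers): K_1 = 116.692 − 3.37×40.4 = −19.456; K_2 = 91.812 − 3.37×(2.24 + 31.4) = −21.5548.
Balance: K_1 − x×(3.37 − 0.906) = K_2, so x = (K_1 − K_2)/(3.37 − 0.906) = 2.0988/2.464 = 0.852 km.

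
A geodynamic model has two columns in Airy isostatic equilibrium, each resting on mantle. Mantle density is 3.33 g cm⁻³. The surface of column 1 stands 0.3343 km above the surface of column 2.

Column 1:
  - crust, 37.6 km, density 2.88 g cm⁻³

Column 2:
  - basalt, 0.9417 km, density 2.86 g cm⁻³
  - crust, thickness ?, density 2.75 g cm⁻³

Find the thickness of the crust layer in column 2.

26.5 km

Take the compensation level at the base of the deeper column (depth z_c below the surface of column 1) and equate Σ ρ_i t_i down to z_c; mantle fills any gap and the z_c terms cancel.
Column 1: 37.6×2.88 + (z_c − 37.6)×3.33
Column 2: 0.3343×0 + 0.9417×2.86 + x×2.75 + (z_c − 0.3343 − 0.9417 − x)×3.33
The z_c×3.33 term appears on both sides and cancels. Collect the known terms of each column as K = Σ(ρt)_known − 3.33 × (depth of known layers): K_1 = 108.288 − 3.33×37.6 = −16.92; K_2 = 2.693262 − 3.33×(0.3343 + 0.9417) = −1.555818.
Balance: K_1 = K_2 − x×(3.33 − 2.75), so x = (K_2 − K_1)/(3.33 − 2.75) = 15.3642/0.58 = 26.5 km.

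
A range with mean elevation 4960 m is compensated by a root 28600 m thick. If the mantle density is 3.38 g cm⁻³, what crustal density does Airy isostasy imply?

ρ_c h = (ρ_m − ρ_c) r → ρ_c (h + r) = ρ_m r → ρ_c = ρ_m r / (h + r).
ρ_c = 3.38 × 28600 m / (4960 m + 28600 m) = 2.88 g cm⁻³.

2.88 g cm⁻³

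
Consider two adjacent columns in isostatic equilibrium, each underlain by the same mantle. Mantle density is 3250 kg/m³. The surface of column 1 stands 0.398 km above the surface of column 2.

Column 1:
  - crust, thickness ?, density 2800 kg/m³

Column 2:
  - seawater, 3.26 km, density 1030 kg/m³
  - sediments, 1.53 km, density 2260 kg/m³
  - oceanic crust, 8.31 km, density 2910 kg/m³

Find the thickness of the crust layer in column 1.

Take the compensation level at the base of the deeper column (depth z_c below the surface of column 1) and equate Σ ρ_i t_i down to z_c; mantle fills any gap and the z_c terms cancel.
Column 1: x×2800 + (z_c − 0 − x)×3250
Column 2: 0.398×0 + 3.26×1030 + 1.53×2260 + 8.31×2910 + (z_c − 0.398 − 13.1)×3250
The z_c×3250 term appears on both sides and cancels. Collect the known terms of each column as K = Σ(ρt)_known − 3250 × (depth of known layers): K_1 = 0 − 3250×0 = 0; K_2 = 30997.7 − 3250×(0.398 + 13.1) = −12870.8.
Balance: K_1 − x×(3250 − 2800) = K_2, so x = (K_1 − K_2)/(3250 − 2800) = 12870.8/450 = 28.6 km.

28.6 km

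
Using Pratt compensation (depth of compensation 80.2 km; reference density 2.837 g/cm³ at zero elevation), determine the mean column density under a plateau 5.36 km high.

2.66 g/cm³

Pratt balance: ρ_ref D = ρ (D + h).
ρ = ρ_ref D/(D + h) = 2.837 × 80.2 km/(80.2 km + 5.36 km) = 2.66 g/cm³.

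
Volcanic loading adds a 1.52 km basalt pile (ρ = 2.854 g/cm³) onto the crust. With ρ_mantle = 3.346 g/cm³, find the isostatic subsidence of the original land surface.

1.3 km

Subaerial loading: s = t ρ_load / ρ_m.
s = 1.52 km × 2.854/3.346 = 1.3 km.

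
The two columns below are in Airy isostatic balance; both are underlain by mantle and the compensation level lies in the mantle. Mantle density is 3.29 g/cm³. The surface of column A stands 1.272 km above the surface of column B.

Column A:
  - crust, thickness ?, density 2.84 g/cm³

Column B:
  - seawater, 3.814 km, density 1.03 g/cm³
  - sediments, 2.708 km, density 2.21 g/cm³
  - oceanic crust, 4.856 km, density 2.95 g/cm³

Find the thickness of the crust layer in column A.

Take the compensation level at the base of the deeper column (depth z_c below the surface of column A) and equate Σ ρ_i t_i down to z_c; mantle fills any gap and the z_c terms cancel.
Column A: x×2.84 + (z_c − 0 − x)×3.29
Column B: 1.272×0 + 3.814×1.03 + 2.708×2.21 + 4.856×2.95 + (z_c − 1.272 − 11.378)×3.29
The z_c×3.29 term appears on both sides and cancels. Collect the known terms of each column as K = Σ(ρt)_known − 3.29 × (depth of known layers): K_A = 0 − 3.29×0 = 0; K_B = 24.2383 − 3.29×(1.272 + 11.378) = −17.3802.
Balance: K_A − x×(3.29 − 2.84) = K_B, so x = (K_A − K_B)/(3.29 − 2.84) = 17.3802/0.45 = 38.6 km.

38.6 km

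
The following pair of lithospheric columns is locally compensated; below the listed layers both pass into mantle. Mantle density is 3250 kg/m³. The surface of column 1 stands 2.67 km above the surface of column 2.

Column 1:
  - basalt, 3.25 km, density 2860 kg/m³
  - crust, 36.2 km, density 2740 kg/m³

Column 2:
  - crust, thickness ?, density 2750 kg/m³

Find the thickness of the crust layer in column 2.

22.1 km

Take the compensation level at the base of the deeper column (depth z_c below the surface of column 1) and equate Σ ρ_i t_i down to z_c; mantle fills any gap and the z_c terms cancel.
Column 1: 3.25×2860 + 36.2×2740 + (z_c − 39.45)×3250
Column 2: 2.67×0 + x×2750 + (z_c − 2.67 − 0 − x)×3250
The z_c×3250 term appears on both sides and cancels. Collect the known terms of each column as K = Σ(ρt)_known − 3250 × (depth of known layers): K_1 = 108483 − 3250×39.45 = −19729.5; K_2 = 0 − 3250×(2.67 + 0) = −8677.5.
Balance: K_1 = K_2 − x×(3250 − 2750), so x = (K_2 − K_1)/(3250 − 2750) = 11052/500 = 22.1 km.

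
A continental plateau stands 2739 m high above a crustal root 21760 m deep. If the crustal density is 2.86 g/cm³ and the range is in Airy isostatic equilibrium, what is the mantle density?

3.22 g/cm³

Airy balance: ρ_c h = (ρ_m − ρ_c) r → ρ_m = ρ_c (1 + h/r).
ρ_m = 2.86 × (1 + 2739 m/21760 m) = 3.22 g/cm³.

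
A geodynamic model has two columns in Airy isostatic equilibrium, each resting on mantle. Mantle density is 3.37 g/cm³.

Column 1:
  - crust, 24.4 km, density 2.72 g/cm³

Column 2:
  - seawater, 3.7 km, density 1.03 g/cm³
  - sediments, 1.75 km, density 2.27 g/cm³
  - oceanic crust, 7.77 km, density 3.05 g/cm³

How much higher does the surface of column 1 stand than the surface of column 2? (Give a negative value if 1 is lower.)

For any compensation level in the mantle, the mantle terms cancel and isostasy reduces to e = (Σt_1 − Σt_2) − (Σ(ρt)_1 − Σ(ρt)_2) / ρ_m.
Σt_1 = 24.4 km; Σt_2 = 13.22 km; Σ(ρt)_1 = 66.368; Σ(ρt)_2 = 31.482 (in km·g/cm³).
e = (24.4 − 13.22) − (66.368 − 31.482) / 3.37 = 0.828 km.

0.828 km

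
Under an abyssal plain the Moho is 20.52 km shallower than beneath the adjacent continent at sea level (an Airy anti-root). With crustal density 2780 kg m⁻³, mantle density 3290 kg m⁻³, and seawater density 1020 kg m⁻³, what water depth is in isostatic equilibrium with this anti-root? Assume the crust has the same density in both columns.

5.95 km

Replacing a thickness d of crust by seawater at the top must be balanced by replacing crust with mantle at the base: d (ρ_c − ρ_w) = a (ρ_m − ρ_c).
d = a (ρ_m − ρ_c)/(ρ_c − ρ_w) = 20.52 km × 510/1760 = 5.95 km.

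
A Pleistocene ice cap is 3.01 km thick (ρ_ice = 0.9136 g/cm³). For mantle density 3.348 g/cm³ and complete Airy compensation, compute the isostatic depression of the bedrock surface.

Isostatic balance requires: the ice load ρ_ice t is balanced by mantle displaced below, ρ_m s.
s = t ρ_ice / ρ_m = 3.01 km × 0.9136/3.348 = 0.821 km.

0.821 km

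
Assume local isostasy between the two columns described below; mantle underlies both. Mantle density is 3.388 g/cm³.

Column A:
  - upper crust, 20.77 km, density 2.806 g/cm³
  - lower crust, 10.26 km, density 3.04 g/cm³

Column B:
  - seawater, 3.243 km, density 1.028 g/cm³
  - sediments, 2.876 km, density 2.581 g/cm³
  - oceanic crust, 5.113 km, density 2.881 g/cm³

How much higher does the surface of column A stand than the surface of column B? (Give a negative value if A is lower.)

0.913 km

For any compensation level in the mantle, the mantle terms cancel and isostasy reduces to e = (Σt_A − Σt_B) − (Σ(ρt)_A − Σ(ρt)_B) / ρ_m.
Σt_A = 31.03 km; Σt_B = 11.232 km; Σ(ρt)_A = 89.47102; Σ(ρt)_B = 25.487313 (in km·g/cm³).
e = (31.03 − 11.232) − (89.47102 − 25.487313) / 3.388 = 0.913 km.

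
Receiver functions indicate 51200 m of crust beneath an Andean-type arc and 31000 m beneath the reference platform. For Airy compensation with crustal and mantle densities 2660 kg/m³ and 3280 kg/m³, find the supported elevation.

Excess crust Δ = 51200 m − 31000 m = 20200 m, split between elevation h and root r with h + r = Δ.
Airy balance ρ_c h = (ρ_m − ρ_c) r gives r = h ρ_c/(ρ_m − ρ_c), so h (1 + ρ_c/(ρ_m − ρ_c)) = Δ, i.e. h = Δ (ρ_m − ρ_c)/ρ_m.
h = 20200 m × 620/3280 = 3820 m.

3820 m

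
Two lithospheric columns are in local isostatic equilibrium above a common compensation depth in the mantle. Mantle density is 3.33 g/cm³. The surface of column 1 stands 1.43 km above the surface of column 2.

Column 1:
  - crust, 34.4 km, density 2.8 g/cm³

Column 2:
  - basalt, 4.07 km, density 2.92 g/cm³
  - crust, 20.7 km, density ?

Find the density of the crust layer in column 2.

2.76 g/cm³

Take the compensation level at the base of the deeper column (depth z_c below the surface of column 1) and equate Σ ρ_i t_i down to z_c; mantle fills any gap and the z_c terms cancel.
Column 1: 34.4×2.8 + (z_c − 34.4)×3.33
Column 2: 1.43×0 + 4.07×2.92 + 20.7×ρ + (z_c − 1.43 − 24.77)×3.33
The z_c×3.33 term appears on both sides and cancels. Collect the known terms of each column as K = Σ(ρt)_known − 3.33 × (depth of known layers): K_1 = 96.32 − 3.33×34.4 = −18.232; K_2 = 11.8844 − 3.33×(1.43 + 24.77) = −75.3616.
Balance: K_1 = K_2 + 20.7×ρ, so ρ = (K_1 − K_2)/20.7 = 57.1296/20.7 = 2.76 g/cm³.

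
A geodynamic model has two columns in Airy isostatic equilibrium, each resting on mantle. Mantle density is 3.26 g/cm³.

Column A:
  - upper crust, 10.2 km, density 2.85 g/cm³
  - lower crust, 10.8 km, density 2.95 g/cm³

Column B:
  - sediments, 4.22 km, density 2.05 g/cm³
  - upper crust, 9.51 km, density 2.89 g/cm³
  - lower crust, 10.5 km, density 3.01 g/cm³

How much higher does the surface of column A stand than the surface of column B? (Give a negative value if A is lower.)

For any compensation level in the mantle, the mantle terms cancel and isostasy reduces to e = (Σt_A − Σt_B) − (Σ(ρt)_A − Σ(ρt)_B) / ρ_m.
Σt_A = 21 km; Σt_B = 24.23 km; Σ(ρt)_A = 60.93; Σ(ρt)_B = 67.7399 (in km·g/cm³).
e = (21 − 24.23) − (60.93 − 67.7399) / 3.26 = −1.14 km.

−1.14 km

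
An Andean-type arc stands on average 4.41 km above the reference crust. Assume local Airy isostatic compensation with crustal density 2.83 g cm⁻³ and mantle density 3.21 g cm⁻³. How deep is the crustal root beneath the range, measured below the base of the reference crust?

Balancing pressure at the compensation depth: the weight of the topography is balanced by the buoyancy of the root, ρ_c h = (ρ_m − ρ_c) r.
r = h · ρ_c / (ρ_m − ρ_c) = 4.41 km × 2.83 / (3.21 − 2.83) = 32.8 km.

32.8 km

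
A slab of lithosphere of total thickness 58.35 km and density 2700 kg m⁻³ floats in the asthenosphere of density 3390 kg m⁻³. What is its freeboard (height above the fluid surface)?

Floating equilibrium: submerged depth d = t ρ_obj/ρ_fluid = 58.35 km × 2700/3390 = 46.47 km.
Freeboard = t − d = 58.35 km − 46.47 km = 11.9 km.

11.9 km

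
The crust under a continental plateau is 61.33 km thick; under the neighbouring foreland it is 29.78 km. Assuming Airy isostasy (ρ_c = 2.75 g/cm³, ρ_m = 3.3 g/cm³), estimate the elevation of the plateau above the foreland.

Excess crust Δ = 61.33 km − 29.78 km = 31.55 km, split between elevation h and root r with h + r = Δ.
Airy balance ρ_c h = (ρ_m − ρ_c) r gives r = h ρ_c/(ρ_m − ρ_c), so h (1 + ρ_c/(ρ_m − ρ_c)) = Δ, i.e. h = Δ (ρ_m − ρ_c)/ρ_m.
h = 31.55 km × 0.55/3.3 = 5.26 km.

5.26 km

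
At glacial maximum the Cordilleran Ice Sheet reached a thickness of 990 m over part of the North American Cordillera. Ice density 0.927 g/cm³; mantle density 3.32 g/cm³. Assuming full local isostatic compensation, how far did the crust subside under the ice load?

Isostatic balance requires: the ice load ρ_ice t is balanced by mantle displaced below, ρ_m s.
s = t ρ_ice / ρ_m = 990 m × 0.927/3.32 = 276 m.

276 m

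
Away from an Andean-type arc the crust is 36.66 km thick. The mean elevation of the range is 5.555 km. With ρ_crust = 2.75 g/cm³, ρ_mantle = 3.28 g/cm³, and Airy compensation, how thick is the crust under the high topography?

Root depth r = h ρ_c / (ρ_m − ρ_c) = 5.555 km × 2.75 / 0.53 = 28.82 km.
Total thickness = T + h + r = 36.66 km + 5.555 km + 28.82 km = 71 km.

71 km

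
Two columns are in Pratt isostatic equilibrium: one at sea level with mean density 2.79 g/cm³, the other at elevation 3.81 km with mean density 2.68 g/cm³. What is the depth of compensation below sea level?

ρ_ref D = ρ (D + h) → D (ρ_ref − ρ) = ρ h.
D = ρ h/(ρ_ref − ρ) = 2.68 × 3.81 km/(2.79 − 2.68) = 92.8 km.

92.8 km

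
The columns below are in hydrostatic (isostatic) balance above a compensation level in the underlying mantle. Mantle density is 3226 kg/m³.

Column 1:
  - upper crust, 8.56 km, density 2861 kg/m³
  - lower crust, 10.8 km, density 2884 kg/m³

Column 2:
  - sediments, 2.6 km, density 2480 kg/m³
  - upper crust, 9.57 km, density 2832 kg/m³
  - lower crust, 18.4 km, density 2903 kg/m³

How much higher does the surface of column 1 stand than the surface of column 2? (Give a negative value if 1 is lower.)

−1.5 km

For any compensation level in the mantle, the mantle terms cancel and isostasy reduces to e = (Σt_1 − Σt_2) − (Σ(ρt)_1 − Σ(ρt)_2) / ρ_m.
Σt_1 = 19.36 km; Σt_2 = 30.57 km; Σ(ρt)_1 = 55637.36; Σ(ρt)_2 = 86965.44 (in km·kg/m³).
e = (19.36 − 30.57) − (55637.36 − 86965.44) / 3226 = −1.5 km.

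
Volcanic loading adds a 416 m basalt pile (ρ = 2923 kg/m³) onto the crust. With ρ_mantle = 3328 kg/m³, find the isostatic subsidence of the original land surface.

Subaerial loading: s = t ρ_load / ρ_m.
s = 416 m × 2923/3328 = 365 m.

365 m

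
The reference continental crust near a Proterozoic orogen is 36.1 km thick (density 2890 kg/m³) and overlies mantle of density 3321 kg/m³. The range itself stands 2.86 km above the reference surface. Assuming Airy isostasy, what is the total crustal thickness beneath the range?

Root depth r = h ρ_c / (ρ_m − ρ_c) = 2.86 km × 2890 / 431 = 19.18 km.
Total thickness = T + h + r = 36.1 km + 2.86 km + 19.18 km = 58.1 km.

58.1 km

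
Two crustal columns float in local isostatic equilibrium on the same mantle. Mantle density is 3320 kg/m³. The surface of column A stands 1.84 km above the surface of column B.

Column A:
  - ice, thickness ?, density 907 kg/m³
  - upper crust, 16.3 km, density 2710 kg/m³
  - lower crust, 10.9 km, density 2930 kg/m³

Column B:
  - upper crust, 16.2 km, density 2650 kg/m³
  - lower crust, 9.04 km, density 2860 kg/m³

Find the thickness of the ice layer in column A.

2.87 km

Take the compensation level at the base of the deeper column (depth z_c below the surface of column A) and equate Σ ρ_i t_i down to z_c; mantle fills any gap and the z_c terms cancel.
Column A: x×907 + 16.3×2710 + 10.9×2930 + (z_c − 27.2 − x)×3320
Column B: 1.84×0 + 16.2×2650 + 9.04×2860 + (z_c − 1.84 − 25.24)×3320
The z_c×3320 term appears on both sides and cancels. Collect the known terms of each column as K = Σ(ρt)_known − 3320 × (depth of known layers): K_A = 76110 − 3320×27.2 = −14194; K_B = 68784.4 − 3320×(1.84 + 25.24) = −21121.2.
Balance: K_A − x×(3320 − 907) = K_B, so x = (K_A − K_B)/(3320 − 907) = 6927.2/2413 = 2.87 km.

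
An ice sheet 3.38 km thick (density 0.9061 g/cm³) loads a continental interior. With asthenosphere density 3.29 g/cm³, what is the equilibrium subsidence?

0.931 km

Balancing pressure at the compensation depth: the ice load ρ_ice t is balanced by mantle displaced below, ρ_m s.
s = t ρ_ice / ρ_m = 3.38 km × 0.9061/3.29 = 0.931 km.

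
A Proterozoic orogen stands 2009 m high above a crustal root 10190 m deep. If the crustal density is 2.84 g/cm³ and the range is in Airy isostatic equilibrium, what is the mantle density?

3.4 g/cm³

Airy balance: ρ_c h = (ρ_m − ρ_c) r → ρ_m = ρ_c (1 + h/r).
ρ_m = 2.84 × (1 + 2009 m/10190 m) = 3.4 g/cm³.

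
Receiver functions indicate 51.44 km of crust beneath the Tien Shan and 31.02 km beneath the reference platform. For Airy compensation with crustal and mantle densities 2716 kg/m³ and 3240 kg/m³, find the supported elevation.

3.3 km

Excess crust Δ = 51.44 km − 31.02 km = 20.42 km, split between elevation h and root r with h + r = Δ.
Airy balance ρ_c h = (ρ_m − ρ_c) r gives r = h ρ_c/(ρ_m − ρ_c), so h (1 + ρ_c/(ρ_m − ρ_c)) = Δ, i.e. h = Δ (ρ_m − ρ_c)/ρ_m.
h = 20.42 km × 524/3240 = 3.3 km.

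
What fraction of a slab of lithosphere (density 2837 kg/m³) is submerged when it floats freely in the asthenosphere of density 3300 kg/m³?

86%

Submerged fraction = ρ_obj/ρ_fluid = 2837/3300 = 86%.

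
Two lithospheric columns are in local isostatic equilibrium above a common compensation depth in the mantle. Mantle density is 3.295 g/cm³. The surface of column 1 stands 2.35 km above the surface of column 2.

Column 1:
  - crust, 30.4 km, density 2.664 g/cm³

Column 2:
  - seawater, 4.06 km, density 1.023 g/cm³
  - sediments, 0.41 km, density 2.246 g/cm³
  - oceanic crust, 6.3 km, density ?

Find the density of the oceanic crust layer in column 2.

3.01 g/cm³

Take the compensation level at the base of the deeper column (depth z_c below the surface of column 1) and equate Σ ρ_i t_i down to z_c; mantle fills any gap and the z_c terms cancel.
Column 1: 30.4×2.664 + (z_c − 30.4)×3.295
Column 2: 2.35×0 + 4.06×1.023 + 0.41×2.246 + 6.3×ρ + (z_c − 2.35 − 10.77)×3.295
The z_c×3.295 term appears on both sides and cancels. Collect the known terms of each column as K = Σ(ρt)_known − 3.295 × (depth of known layers): K_1 = 80.9856 − 3.295×30.4 = −19.1824; K_2 = 5.07424 − 3.295×(2.35 + 10.77) = −38.15616.
Balance: K_1 = K_2 + 6.3×ρ, so ρ = (K_1 − K_2)/6.3 = 18.9738/6.3 = 3.01 g/cm³.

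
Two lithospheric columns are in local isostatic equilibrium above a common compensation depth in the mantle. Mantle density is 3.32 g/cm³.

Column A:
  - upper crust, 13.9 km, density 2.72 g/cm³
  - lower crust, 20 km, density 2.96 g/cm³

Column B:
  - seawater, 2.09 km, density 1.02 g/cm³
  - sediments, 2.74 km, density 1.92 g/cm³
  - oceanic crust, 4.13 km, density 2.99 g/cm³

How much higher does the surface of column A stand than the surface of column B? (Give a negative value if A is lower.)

For any compensation level in the mantle, the mantle terms cancel and isostasy reduces to e = (Σt_A − Σt_B) − (Σ(ρt)_A − Σ(ρt)_B) / ρ_m.
Σt_A = 33.9 km; Σt_B = 8.96 km; Σ(ρt)_A = 97.008; Σ(ρt)_B = 19.7413 (in km·g/cm³).
e = (33.9 − 8.96) − (97.008 − 19.7413) / 3.32 = 1.67 km.

1.67 km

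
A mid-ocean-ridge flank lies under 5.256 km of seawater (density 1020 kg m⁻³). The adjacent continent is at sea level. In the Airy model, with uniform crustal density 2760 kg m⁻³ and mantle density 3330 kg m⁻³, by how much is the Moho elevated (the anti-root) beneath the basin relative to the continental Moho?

Balancing pressure at the compensation depth: replacing crust with seawater at the top is compensated by replacing crust with mantle at the base: d (ρ_c − ρ_w) = a (ρ_m − ρ_c).
a = d (ρ_c − ρ_w)/(ρ_m − ρ_c) = 5.256 km × 1740/570 = 16 km.

16 km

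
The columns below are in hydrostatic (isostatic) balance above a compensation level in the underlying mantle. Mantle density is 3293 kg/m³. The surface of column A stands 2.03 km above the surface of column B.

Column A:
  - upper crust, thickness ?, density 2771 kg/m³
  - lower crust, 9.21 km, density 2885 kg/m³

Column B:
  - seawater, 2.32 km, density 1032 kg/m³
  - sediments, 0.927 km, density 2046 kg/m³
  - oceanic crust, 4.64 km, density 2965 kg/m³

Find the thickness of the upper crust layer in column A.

Take the compensation level at the base of the deeper column (depth z_c below the surface of column A) and equate Σ ρ_i t_i down to z_c; mantle fills any gap and the z_c terms cancel.
Column A: x×2771 + 9.21×2885 + (z_c − 9.21 − x)×3293
Column B: 2.03×0 + 2.32×1032 + 0.927×2046 + 4.64×2965 + (z_c − 2.03 − 7.887)×3293
The z_c×3293 term appears on both sides and cancels. Collect the known terms of each column as K = Σ(ρt)_known − 3293 × (depth of known layers): K_A = 26570.85 − 3293×9.21 = −3757.68; K_B = 18048.482 − 3293×(2.03 + 7.887) = −14608.199.
Balance: K_A − x×(3293 − 2771) = K_B, so x = (K_A − K_B)/(3293 − 2771) = 10850.5/522 = 20.8 km.

20.8 km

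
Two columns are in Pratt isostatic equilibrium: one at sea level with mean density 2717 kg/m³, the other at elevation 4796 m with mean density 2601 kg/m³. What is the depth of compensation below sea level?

108000 m

ρ_ref D = ρ (D + h) → D (ρ_ref − ρ) = ρ h.
D = ρ h/(ρ_ref − ρ) = 2601 × 4796 m/(2717 − 2601) = 108000 m.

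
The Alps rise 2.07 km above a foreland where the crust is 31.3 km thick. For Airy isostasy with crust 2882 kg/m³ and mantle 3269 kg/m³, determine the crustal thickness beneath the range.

48.8 km

Root depth r = h ρ_c / (ρ_m − ρ_c) = 2.07 km × 2882 / 387 = 15.42 km.
Total thickness = T + h + r = 31.3 km + 2.07 km + 15.42 km = 48.8 km.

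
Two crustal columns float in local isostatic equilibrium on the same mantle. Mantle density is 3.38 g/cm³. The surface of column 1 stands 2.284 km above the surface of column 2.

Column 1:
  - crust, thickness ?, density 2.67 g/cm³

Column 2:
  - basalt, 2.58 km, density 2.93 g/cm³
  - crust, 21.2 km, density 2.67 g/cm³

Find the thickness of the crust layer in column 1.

Take the compensation level at the base of the deeper column (depth z_c below the surface of column 1) and equate Σ ρ_i t_i down to z_c; mantle fills any gap and the z_c terms cancel.
Column 1: x×2.67 + (z_c − 0 − x)×3.38
Column 2: 2.284×0 + 2.58×2.93 + 21.2×2.67 + (z_c − 2.284 − 23.78)×3.38
The z_c×3.38 term appears on both sides and cancels. Collect the known terms of each column as K = Σ(ρt)_known − 3.38 × (depth of known layers): K_1 = 0 − 3.38×0 = 0; K_2 = 64.1634 − 3.38×(2.284 + 23.78) = −23.93292.
Balance: K_1 − x×(3.38 − 2.67) = K_2, so x = (K_1 − K_2)/(3.38 − 2.67) = 23.9329/0.71 = 33.7 km.

33.7 km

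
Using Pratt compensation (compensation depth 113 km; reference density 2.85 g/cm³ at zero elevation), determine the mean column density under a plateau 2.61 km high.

Pratt balance: ρ_ref D = ρ (D + h).
ρ = ρ_ref D/(D + h) = 2.85 × 113 km/(113 km + 2.61 km) = 2.79 g/cm³.

2.79 g/cm³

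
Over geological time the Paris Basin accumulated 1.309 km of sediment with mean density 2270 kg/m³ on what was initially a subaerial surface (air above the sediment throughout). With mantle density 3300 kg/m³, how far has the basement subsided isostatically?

0.9 km

Subaerial load: s = t ρ_sed / ρ_m = 1.309 km × 2270/3300 = 0.9 km.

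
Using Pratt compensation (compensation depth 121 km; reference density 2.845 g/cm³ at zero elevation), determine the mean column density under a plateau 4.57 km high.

2.74 g/cm³

Pratt balance: ρ_ref D = ρ (D + h).
ρ = ρ_ref D/(D + h) = 2.845 × 121 km/(121 km + 4.57 km) = 2.74 g/cm³.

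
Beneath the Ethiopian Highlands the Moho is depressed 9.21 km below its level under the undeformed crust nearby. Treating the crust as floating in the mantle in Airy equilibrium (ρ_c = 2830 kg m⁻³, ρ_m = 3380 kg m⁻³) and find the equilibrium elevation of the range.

In Airy isostatic equilibrium: ρ_c h = (ρ_m − ρ_c) r.
h = r (ρ_m − ρ_c) / ρ_c = 9.21 km × (3380 − 2830) / 2830 = 1.79 km.

1.79 km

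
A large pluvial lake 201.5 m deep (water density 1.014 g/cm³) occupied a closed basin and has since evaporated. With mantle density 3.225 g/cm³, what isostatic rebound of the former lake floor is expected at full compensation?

63.4 m

u = d ρ_w/ρ_m = 201.5 m × 1.014/3.225 = 63.4 m.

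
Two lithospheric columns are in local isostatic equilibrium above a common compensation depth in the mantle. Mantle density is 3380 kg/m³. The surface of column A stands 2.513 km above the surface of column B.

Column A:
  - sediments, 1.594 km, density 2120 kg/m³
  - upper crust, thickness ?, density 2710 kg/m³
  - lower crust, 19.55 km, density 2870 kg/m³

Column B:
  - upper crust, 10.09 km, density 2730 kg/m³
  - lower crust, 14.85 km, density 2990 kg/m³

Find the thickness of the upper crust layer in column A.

Take the compensation level at the base of the deeper column (depth z_c below the surface of column A) and equate Σ ρ_i t_i down to z_c; mantle fills any gap and the z_c terms cancel.
Column A: 1.594×2120 + x×2710 + 19.55×2870 + (z_c − 21.144 − x)×3380
Column B: 2.513×0 + 10.09×2730 + 14.85×2990 + (z_c − 2.513 − 24.94)×3380
The z_c×3380 term appears on both sides and cancels. Collect the known terms of each column as K = Σ(ρt)_known − 3380 × (depth of known layers): K_A = 59487.78 − 3380×21.144 = −11978.94; K_B = 71947.2 − 3380×(2.513 + 24.94) = −20843.94.
Balance: K_A − x×(3380 − 2710) = K_B, so x = (K_A − K_B)/(3380 − 2710) = 8865/670 = 13.2 km.

13.2 km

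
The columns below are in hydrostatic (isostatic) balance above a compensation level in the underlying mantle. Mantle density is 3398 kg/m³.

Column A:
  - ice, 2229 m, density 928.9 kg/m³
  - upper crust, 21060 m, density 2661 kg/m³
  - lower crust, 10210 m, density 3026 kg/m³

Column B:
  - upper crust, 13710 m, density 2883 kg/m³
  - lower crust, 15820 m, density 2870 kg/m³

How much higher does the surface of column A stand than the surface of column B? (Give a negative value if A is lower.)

For any compensation level in the mantle, the mantle terms cancel and isostasy reduces to e = (Σt_A − Σt_B) − (Σ(ρt)_A − Σ(ρt)_B) / ρ_m.
Σt_A = 33499 m; Σt_B = 29530 m; Σ(ρt)_A = 89006638.1; Σ(ρt)_B = 84929330 (in m·kg/m³).
e = (33499 − 29530) − (89006638.1 − 84929330) / 3398 = 2770 m.

2770 m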